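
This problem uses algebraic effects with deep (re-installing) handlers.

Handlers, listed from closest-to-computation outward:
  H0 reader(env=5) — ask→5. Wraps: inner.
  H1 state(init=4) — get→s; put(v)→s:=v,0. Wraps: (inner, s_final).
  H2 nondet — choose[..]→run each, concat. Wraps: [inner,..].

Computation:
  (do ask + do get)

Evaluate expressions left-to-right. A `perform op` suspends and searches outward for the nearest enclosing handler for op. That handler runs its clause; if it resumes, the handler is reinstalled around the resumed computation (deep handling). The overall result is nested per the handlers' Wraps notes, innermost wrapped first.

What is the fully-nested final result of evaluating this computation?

Working:
ask @ H0 ⇒ 5
get @ H1 ⇒ 4
H0 returns 9
H1 returns (9, 4)
H2 returns [(9, 4)]
= [(9, 4)]

Answer: [(9, 4)]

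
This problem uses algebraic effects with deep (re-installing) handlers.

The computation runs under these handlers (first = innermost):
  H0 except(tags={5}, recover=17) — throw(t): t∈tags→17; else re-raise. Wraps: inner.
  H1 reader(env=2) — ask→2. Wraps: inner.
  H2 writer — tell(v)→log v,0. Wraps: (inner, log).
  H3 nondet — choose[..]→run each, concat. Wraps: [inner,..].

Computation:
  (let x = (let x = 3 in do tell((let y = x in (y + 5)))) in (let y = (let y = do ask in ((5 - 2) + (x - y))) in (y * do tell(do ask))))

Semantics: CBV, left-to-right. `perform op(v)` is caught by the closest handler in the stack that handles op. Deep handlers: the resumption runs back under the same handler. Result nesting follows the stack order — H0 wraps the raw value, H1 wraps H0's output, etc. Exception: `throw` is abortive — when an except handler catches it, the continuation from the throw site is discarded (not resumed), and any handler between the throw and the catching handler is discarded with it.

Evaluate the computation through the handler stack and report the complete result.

Answer: [(0, (8, 2))]

Step-by-step:
tell(8) @ H2 ⇒ log+=8
ask @ H1 ⇒ 2
ask @ H1 ⇒ 2
tell(2) @ H2 ⇒ log+=2
H0 returns 0
H1 returns 0
H2 returns (0, (8, 2))
H3 returns [(0, (8, 2))]
= [(0, (8, 2))]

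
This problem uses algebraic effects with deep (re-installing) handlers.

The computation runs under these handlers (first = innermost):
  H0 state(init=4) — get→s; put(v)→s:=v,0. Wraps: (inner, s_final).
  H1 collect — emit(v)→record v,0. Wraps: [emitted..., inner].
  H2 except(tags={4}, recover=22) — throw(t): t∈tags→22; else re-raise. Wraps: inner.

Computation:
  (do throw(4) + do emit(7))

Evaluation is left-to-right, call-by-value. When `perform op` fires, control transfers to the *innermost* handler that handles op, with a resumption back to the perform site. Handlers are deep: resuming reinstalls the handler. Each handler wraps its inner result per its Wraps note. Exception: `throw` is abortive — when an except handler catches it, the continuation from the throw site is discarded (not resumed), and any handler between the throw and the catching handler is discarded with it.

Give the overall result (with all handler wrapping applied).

Working:
throw(4) @ H2 caught ⇒ 22
= 22

Answer: 22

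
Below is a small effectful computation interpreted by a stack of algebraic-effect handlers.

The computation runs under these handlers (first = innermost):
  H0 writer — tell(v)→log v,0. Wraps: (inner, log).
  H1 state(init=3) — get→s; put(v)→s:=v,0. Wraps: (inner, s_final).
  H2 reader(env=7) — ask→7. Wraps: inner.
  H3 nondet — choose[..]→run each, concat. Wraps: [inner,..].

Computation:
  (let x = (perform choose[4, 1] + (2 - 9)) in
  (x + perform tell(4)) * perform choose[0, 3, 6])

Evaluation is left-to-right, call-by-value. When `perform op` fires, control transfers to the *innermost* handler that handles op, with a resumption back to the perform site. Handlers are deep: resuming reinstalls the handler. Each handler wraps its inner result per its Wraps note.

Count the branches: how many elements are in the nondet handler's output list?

Answer: 6

Evaluation trace:
choose[4, 1] @ H3
  branch[0] choose=4:
    tell(4) @ H0 ⇒ log+=4
    choose[0, 3, 6] @ H3
      branch[0] choose=0:
        H0 returns (0, (4))
        H1 returns ((0, (4)), 3)
        H2 returns ((0, (4)), 3)
        H3 returns [((0, (4)), 3)]
      branch[1] choose=3:
        H0 returns (-9, (4))
        H1 returns ((-9, (4)), 3)
        H2 returns ((-9, (4)), 3)
        H3 returns [((-9, (4)), 3)]
      branch[2] choose=6:
        H0 returns (-18, (4))
        H1 returns ((-18, (4)), 3)
        H2 returns ((-18, (4)), 3)
        H3 returns [((-18, (4)), 3)]
  branch[1] choose=1:
    tell(4) @ H0 ⇒ log+=4
    choose[0, 3, 6] @ H3
      branch[0] choose=0:
        H0 returns (0, (4))
        H1 returns ((0, (4)), 3)
        H2 returns ((0, (4)), 3)
        H3 returns [((0, (4)), 3)]
      branch[1] choose=3:
        H0 returns (-18, (4))
        H1 returns ((-18, (4)), 3)
        H2 returns ((-18, (4)), 3)
        H3 returns [((-18, (4)), 3)]
      branch[2] choose=6:
        H0 returns (-36, (4))
        H1 returns ((-36, (4)), 3)
        H2 returns ((-36, (4)), 3)
        H3 returns [((-36, (4)), 3)]
= [((0, (4)), 3), ((-9, (4)), 3), ((-18, (4)), 3), ((0, (4)), 3), ((-18, (4)), 3), ((-36, (4)), 3)]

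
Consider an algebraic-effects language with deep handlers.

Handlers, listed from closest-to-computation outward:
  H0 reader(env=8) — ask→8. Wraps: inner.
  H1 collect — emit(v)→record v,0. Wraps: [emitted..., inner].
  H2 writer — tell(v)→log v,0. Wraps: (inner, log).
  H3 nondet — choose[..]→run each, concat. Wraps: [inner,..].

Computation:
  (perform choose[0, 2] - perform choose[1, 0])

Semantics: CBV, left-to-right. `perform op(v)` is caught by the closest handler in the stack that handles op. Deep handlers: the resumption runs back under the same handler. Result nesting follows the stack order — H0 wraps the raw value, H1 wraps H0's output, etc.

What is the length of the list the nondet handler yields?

Working:
choose[0, 2] @ H3
  branch[0] choose=0:
    choose[1, 0] @ H3
      branch[0] choose=1:
        H0 returns -1
        H1 returns [-1]
        H2 returns ([-1], ())
        H3 returns [([-1], ())]
      branch[1] choose=0:
        H0 returns 0
        H1 returns [0]
        H2 returns ([0], ())
        H3 returns [([0], ())]
  branch[1] choose=2:
    choose[1, 0] @ H3
      branch[0] choose=1:
        H0 returns 1
        H1 returns [1]
        H2 returns ([1], ())
        H3 returns [([1], ())]
      branch[1] choose=0:
        H0 returns 2
        H1 returns [2]
        H2 returns ([2], ())
        H3 returns [([2], ())]
= [([-1], ()), ([0], ()), ([1], ()), ([2], ())]

Answer: 4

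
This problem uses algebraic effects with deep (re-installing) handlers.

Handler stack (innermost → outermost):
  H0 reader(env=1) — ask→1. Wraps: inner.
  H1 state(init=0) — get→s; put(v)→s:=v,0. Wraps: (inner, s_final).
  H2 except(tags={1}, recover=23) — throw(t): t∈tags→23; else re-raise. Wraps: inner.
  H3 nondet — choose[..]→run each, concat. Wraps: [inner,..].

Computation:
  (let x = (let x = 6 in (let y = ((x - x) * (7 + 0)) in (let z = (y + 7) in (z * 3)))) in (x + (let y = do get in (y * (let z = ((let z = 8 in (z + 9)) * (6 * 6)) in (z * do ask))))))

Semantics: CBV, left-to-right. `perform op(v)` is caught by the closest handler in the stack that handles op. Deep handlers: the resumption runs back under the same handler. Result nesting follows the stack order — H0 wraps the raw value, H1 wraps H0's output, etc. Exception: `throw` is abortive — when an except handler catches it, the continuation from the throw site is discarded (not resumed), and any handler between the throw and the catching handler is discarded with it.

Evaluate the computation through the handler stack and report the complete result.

Answer: [(21, 0)]

Step-by-step:
get @ H1 ⇒ 0
ask @ H0 ⇒ 1
H0 returns 21
H1 returns (21, 0)
H2 returns (21, 0)
H3 returns [(21, 0)]
= [(21, 0)]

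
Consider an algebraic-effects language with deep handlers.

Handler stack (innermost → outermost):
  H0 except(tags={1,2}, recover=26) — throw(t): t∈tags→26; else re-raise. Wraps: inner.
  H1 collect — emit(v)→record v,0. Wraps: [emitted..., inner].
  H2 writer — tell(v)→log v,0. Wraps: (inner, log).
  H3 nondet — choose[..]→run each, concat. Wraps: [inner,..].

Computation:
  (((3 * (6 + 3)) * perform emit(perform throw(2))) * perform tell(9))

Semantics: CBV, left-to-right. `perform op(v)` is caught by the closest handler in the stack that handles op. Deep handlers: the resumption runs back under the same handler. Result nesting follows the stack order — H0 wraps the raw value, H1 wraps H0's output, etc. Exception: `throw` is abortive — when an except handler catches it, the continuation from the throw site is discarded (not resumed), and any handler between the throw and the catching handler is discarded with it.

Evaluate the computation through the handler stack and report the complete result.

Answer: [([26], ())]

Step-by-step:
throw(2) @ H0 caught ⇒ 26
H1 returns [26]
H2 returns ([26], ())
H3 returns [([26], ())]
= [([26], ())]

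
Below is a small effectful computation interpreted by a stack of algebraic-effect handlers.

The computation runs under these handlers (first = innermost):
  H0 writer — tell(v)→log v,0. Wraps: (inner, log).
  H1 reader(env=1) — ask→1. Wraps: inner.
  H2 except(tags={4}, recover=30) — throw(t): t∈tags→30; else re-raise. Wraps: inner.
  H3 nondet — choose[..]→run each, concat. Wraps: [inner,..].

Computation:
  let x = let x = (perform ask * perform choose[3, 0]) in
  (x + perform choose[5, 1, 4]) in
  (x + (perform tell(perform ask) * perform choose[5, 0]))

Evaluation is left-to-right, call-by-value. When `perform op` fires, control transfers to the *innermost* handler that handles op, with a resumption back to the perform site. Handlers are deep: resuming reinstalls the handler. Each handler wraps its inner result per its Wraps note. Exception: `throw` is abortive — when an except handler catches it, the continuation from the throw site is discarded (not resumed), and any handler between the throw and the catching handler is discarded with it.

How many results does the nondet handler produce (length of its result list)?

Answer: 12

Evaluation trace:
ask @ H1 ⇒ 1
choose[3, 0] @ H3
  branch[0] choose=3:
    choose[5, 1, 4] @ H3
      branch[0] choose=5:
        ask @ H1 ⇒ 1
        tell(1) @ H0 ⇒ log+=1
        choose[5, 0] @ H3
          branch[0] choose=5:
            H0 returns (8, (1))
            H1 returns (8, (1))
            H2 returns (8, (1))
            H3 returns [(8, (1))]
          branch[1] choose=0:
            H0 returns (8, (1))
            H1 returns (8, (1))
            H2 returns (8, (1))
            H3 returns [(8, (1))]
      branch[1] choose=1:
        ask @ H1 ⇒ 1
        tell(1) @ H0 ⇒ log+=1
        choose[5, 0] @ H3
          branch[0] choose=5:
            H0 returns (4, (1))
            H1 returns (4, (1))
            H2 returns (4, (1))
            H3 returns [(4, (1))]
          branch[1] choose=0:
            H0 returns (4, (1))
            H1 returns (4, (1))
            H2 returns (4, (1))
            H3 returns [(4, (1))]
      branch[2] choose=4:
        ask @ H1 ⇒ 1
        tell(1) @ H0 ⇒ log+=1
        choose[5, 0] @ H3
          branch[0] choose=5:
            H0 returns (7, (1))
            H1 returns (7, (1))
            H2 returns (7, (1))
            H3 returns [(7, (1))]
          branch[1] choose=0:
            H0 returns (7, (1))
            H1 returns (7, (1))
            H2 returns (7, (1))
            H3 returns [(7, (1))]
  branch[1] choose=0:
    choose[5, 1, 4] @ H3
      branch[0] choose=5:
        ask @ H1 ⇒ 1
        tell(1) @ H0 ⇒ log+=1
        choose[5, 0] @ H3
          branch[0] choose=5:
            H0 returns (5, (1))
            H1 returns (5, (1))
            H2 returns (5, (1))
            H3 returns [(5, (1))]
          branch[1] choose=0:
            H0 returns (5, (1))
            H1 returns (5, (1))
            H2 returns (5, (1))
            H3 returns [(5, (1))]
      branch[1] choose=1:
        ask @ H1 ⇒ 1
        tell(1) @ H0 ⇒ log+=1
        choose[5, 0] @ H3
          branch[0] choose=5:
            H0 returns (1, (1))
            H1 returns (1, (1))
            H2 returns (1, (1))
            H3 returns [(1, (1))]
          branch[1] choose=0:
            H0 returns (1, (1))
            H1 returns (1, (1))
            H2 returns (1, (1))
            H3 returns [(1, (1))]
      branch[2] choose=4:
        ask @ H1 ⇒ 1
        tell(1) @ H0 ⇒ log+=1
        choose[5, 0] @ H3
          branch[0] choose=5:
            H0 returns (4, (1))
            H1 returns (4, (1))
            H2 returns (4, (1))
            H3 returns [(4, (1))]
          branch[1] choose=0:
            H0 returns (4, (1))
            H1 returns (4, (1))
            H2 returns (4, (1))
            H3 returns [(4, (1))]
= [(8, (1)), (8, (1)), (4, (1)), (4, (1)), (7, (1)), (7, (1)), (5, (1)), (5, (1)), (1, (1)), (1, (1)), (4, (1)), (4, (1))]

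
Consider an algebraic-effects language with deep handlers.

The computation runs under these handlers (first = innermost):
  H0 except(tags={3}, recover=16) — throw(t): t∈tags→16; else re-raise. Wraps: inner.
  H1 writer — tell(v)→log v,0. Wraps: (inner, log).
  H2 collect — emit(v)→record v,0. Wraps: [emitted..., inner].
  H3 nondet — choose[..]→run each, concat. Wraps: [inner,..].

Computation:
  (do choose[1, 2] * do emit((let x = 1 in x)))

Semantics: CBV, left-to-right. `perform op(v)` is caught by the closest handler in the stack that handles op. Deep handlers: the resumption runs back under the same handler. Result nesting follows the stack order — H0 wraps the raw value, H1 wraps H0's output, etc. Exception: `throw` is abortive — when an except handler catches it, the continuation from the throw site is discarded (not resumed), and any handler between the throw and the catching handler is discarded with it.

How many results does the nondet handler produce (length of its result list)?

Working:
choose[1, 2] @ H3
  branch[0] choose=1:
    emit(1) @ H2 ⇒ out+=1
    H0 returns 0
    H1 returns (0, ())
    H2 returns [1, (0, ())]
    H3 returns [[1, (0, ())]]
  branch[1] choose=2:
    emit(1) @ H2 ⇒ out+=1
    H0 returns 0
    H1 returns (0, ())
    H2 returns [1, (0, ())]
    H3 returns [[1, (0, ())]]
= [[1, (0, ())], [1, (0, ())]]

Answer: 2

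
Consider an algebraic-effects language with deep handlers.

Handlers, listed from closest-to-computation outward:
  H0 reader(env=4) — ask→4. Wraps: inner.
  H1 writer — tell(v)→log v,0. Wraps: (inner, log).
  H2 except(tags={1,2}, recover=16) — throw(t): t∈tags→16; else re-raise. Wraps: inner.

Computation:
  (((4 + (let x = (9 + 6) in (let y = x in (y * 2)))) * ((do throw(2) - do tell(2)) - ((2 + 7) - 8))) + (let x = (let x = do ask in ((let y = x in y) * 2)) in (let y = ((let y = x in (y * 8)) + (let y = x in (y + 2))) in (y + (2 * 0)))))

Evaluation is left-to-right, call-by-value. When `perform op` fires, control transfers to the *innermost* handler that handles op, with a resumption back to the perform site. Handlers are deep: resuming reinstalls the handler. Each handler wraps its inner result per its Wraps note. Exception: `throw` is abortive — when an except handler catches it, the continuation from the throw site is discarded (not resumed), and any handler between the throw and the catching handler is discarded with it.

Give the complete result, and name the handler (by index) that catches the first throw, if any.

Answer: 16 ; first throw caught by: H2

Working:
throw(2) @ H2 caught ⇒ 16
= 16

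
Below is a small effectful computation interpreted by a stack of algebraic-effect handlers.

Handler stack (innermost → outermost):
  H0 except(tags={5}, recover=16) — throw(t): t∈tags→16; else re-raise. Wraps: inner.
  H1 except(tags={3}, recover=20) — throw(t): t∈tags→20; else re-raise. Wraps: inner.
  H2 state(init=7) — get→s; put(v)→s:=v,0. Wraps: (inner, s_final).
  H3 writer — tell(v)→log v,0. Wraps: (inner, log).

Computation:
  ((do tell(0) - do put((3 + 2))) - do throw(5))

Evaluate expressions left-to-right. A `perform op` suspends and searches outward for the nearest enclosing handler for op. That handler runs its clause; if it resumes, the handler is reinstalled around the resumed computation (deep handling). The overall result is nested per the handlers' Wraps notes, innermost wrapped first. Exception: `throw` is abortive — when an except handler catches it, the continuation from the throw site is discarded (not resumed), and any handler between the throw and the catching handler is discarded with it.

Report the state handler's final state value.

Working:
tell(0) @ H3 ⇒ log+=0
put(5) @ H2 ⇒ s:=5
throw(5) @ H0 caught ⇒ 16
H1 returns 16
H2 returns (16, 5)
H3 returns ((16, 5), (0))
= ((16, 5), (0))

Answer: 5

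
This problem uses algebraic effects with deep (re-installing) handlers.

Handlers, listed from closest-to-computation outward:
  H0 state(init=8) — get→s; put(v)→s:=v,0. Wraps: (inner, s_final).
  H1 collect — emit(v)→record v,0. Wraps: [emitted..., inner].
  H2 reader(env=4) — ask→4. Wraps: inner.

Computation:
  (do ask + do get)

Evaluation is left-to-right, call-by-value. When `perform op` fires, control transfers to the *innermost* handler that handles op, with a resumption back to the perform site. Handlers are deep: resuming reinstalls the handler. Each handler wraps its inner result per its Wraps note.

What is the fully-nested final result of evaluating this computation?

Evaluation trace:
ask @ H2 ⇒ 4
get @ H0 ⇒ 8
H0 returns (12, 8)
H1 returns [(12, 8)]
H2 returns [(12, 8)]
= [(12, 8)]

Answer: [(12, 8)]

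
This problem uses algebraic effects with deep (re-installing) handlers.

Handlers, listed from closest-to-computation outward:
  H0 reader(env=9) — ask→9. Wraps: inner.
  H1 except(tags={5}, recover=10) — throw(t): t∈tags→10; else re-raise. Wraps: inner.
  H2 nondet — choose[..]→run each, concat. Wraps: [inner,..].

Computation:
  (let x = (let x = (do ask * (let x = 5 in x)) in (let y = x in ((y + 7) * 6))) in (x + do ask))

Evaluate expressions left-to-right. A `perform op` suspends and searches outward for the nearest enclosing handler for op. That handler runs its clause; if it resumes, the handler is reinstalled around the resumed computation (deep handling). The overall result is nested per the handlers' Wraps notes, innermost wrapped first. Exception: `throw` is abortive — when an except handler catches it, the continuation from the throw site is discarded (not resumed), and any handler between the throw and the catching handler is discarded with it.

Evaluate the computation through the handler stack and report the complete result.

Answer: [321]

Step-by-step:
ask @ H0 ⇒ 9
ask @ H0 ⇒ 9
H0 returns 321
H1 returns 321
H2 returns [321]
= [321]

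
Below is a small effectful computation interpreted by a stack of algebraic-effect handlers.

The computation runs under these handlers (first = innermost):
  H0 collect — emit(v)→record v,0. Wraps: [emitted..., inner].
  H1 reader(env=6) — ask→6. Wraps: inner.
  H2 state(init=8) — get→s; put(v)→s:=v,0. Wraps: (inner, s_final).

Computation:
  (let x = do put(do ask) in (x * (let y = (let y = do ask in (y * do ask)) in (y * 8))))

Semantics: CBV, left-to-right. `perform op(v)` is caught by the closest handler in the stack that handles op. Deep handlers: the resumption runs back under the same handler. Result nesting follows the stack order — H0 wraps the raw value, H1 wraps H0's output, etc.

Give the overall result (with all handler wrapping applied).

Answer: ([0], 6)

Evaluation trace:
ask @ H1 ⇒ 6
put(6) @ H2 ⇒ s:=6
ask @ H1 ⇒ 6
ask @ H1 ⇒ 6
H0 returns [0]
H1 returns [0]
H2 returns ([0], 6)
= ([0], 6)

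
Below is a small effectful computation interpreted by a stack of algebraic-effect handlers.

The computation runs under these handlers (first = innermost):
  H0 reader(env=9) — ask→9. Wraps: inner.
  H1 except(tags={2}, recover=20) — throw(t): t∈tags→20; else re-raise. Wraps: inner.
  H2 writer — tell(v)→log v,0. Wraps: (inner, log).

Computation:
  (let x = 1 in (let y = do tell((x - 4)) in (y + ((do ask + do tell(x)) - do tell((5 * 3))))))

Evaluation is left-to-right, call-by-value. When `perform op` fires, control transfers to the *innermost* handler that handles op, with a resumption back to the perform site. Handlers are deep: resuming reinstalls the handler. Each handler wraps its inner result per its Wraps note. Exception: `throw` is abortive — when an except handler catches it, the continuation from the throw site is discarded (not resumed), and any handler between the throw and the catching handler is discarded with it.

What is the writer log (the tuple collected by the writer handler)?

Answer: (-3, 1, 15)

Working:
tell(-3) @ H2 ⇒ log+=-3
ask @ H0 ⇒ 9
tell(1) @ H2 ⇒ log+=1
tell(15) @ H2 ⇒ log+=15
H0 returns 9
H1 returns 9
H2 returns (9, (-3, 1, 15))
= (9, (-3, 1, 15))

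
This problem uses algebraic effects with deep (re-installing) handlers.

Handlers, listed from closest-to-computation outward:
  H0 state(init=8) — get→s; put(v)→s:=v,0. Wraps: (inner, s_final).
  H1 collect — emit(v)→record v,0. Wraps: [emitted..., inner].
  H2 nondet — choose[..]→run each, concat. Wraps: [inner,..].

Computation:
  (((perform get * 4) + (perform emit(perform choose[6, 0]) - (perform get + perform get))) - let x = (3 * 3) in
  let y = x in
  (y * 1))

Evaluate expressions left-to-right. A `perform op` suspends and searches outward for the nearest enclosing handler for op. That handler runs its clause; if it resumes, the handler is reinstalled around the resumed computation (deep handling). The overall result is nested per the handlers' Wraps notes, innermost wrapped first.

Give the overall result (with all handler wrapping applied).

Working:
get @ H0 ⇒ 8
choose[6, 0] @ H2
  branch[0] choose=6:
    emit(6) @ H1 ⇒ out+=6
    get @ H0 ⇒ 8
    get @ H0 ⇒ 8
    H0 returns (7, 8)
    H1 returns [6, (7, 8)]
    H2 returns [[6, (7, 8)]]
  branch[1] choose=0:
    emit(0) @ H1 ⇒ out+=0
    get @ H0 ⇒ 8
    get @ H0 ⇒ 8
    H0 returns (7, 8)
    H1 returns [0, (7, 8)]
    H2 returns [[0, (7, 8)]]
= [[6, (7, 8)], [0, (7, 8)]]

Answer: [[6, (7, 8)], [0, (7, 8)]]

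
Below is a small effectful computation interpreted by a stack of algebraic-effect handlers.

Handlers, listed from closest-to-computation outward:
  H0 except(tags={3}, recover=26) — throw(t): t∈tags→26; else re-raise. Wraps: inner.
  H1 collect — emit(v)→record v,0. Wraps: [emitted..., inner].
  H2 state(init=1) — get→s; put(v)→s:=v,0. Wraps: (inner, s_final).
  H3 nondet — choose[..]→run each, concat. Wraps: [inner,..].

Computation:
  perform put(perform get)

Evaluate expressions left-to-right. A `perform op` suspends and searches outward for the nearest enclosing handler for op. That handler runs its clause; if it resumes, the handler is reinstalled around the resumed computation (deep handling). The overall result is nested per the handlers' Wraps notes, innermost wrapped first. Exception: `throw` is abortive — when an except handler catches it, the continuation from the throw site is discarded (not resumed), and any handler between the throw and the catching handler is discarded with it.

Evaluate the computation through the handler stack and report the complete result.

Working:
get @ H2 ⇒ 1
put(1) @ H2 ⇒ s:=1
H0 returns 0
H1 returns [0]
H2 returns ([0], 1)
H3 returns [([0], 1)]
= [([0], 1)]

Answer: [([0], 1)]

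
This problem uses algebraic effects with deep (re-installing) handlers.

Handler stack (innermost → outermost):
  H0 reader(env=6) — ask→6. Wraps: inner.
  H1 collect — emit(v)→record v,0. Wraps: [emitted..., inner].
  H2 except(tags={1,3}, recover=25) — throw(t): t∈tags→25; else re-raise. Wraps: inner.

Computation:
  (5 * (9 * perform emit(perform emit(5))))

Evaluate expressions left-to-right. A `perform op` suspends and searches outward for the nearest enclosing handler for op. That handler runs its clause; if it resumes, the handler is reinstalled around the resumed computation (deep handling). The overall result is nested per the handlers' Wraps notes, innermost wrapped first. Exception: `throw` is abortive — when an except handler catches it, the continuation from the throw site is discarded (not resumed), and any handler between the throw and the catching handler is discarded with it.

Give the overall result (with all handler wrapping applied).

Answer: [5, 0, 0]

Working:
emit(5) @ H1 ⇒ out+=5
emit(0) @ H1 ⇒ out+=0
H0 returns 0
H1 returns [5, 0, 0]
H2 returns [5, 0, 0]
= [5, 0, 0]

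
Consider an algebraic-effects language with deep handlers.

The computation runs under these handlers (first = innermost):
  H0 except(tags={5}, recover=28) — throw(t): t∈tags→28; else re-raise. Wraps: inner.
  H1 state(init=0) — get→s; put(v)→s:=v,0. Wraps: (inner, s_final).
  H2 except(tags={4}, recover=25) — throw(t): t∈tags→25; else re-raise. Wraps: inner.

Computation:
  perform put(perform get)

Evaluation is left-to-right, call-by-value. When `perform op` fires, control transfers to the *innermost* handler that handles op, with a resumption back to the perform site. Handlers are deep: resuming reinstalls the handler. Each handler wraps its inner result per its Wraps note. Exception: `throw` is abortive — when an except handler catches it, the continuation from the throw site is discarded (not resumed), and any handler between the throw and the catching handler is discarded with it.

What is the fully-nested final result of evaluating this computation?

Answer: (0, 0)

Evaluation trace:
get @ H1 ⇒ 0
put(0) @ H1 ⇒ s:=0
H0 returns 0
H1 returns (0, 0)
H2 returns (0, 0)
= (0, 0)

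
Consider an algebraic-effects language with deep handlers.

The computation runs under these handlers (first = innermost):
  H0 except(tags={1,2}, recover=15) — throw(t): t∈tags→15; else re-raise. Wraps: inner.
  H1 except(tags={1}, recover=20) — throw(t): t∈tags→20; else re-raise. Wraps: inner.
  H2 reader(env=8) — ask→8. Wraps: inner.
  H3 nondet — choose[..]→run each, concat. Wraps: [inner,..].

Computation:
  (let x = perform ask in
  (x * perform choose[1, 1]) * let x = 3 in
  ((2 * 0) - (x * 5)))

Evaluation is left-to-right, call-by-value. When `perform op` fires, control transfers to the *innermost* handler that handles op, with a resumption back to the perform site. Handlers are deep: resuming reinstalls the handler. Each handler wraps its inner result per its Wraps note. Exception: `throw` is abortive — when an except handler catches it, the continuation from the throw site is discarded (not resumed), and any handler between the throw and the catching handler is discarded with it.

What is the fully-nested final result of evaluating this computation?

Working:
ask @ H2 ⇒ 8
choose[1, 1] @ H3
  branch[0] choose=1:
    H0 returns -120
    H1 returns -120
    H2 returns -120
    H3 returns [-120]
  branch[1] choose=1:
    H0 returns -120
    H1 returns -120
    H2 returns -120
    H3 returns [-120]
= [-120, -120]

Answer: [-120, -120]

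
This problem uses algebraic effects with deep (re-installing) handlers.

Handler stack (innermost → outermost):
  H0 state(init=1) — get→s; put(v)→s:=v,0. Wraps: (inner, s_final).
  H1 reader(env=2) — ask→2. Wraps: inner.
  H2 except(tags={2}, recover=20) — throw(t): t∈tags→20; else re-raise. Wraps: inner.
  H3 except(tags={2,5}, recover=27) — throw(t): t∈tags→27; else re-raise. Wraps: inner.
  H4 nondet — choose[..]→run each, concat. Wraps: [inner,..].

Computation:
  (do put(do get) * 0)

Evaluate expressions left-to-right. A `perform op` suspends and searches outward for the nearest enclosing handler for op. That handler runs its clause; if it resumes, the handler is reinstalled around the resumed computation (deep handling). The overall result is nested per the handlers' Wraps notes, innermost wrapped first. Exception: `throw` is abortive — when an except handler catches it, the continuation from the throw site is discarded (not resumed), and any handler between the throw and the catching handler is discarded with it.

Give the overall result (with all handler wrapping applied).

Step-by-step:
get @ H0 ⇒ 1
put(1) @ H0 ⇒ s:=1
H0 returns (0, 1)
H1 returns (0, 1)
H2 returns (0, 1)
H3 returns (0, 1)
H4 returns [(0, 1)]
= [(0, 1)]

Answer: [(0, 1)]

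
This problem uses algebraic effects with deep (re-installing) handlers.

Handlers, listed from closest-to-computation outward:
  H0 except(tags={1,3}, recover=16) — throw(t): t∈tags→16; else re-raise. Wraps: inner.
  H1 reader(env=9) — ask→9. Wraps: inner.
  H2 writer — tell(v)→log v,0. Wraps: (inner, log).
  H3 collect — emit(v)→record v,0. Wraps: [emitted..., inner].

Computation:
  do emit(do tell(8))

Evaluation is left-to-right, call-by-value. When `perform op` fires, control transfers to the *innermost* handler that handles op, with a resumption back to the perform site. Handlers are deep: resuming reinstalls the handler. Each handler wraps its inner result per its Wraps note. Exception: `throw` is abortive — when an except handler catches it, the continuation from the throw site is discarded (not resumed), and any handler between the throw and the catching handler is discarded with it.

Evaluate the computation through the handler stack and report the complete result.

Answer: [0, (0, (8))]

Evaluation trace:
tell(8) @ H2 ⇒ log+=8
emit(0) @ H3 ⇒ out+=0
H0 returns 0
H1 returns 0
H2 returns (0, (8))
H3 returns [0, (0, (8))]
= [0, (0, (8))]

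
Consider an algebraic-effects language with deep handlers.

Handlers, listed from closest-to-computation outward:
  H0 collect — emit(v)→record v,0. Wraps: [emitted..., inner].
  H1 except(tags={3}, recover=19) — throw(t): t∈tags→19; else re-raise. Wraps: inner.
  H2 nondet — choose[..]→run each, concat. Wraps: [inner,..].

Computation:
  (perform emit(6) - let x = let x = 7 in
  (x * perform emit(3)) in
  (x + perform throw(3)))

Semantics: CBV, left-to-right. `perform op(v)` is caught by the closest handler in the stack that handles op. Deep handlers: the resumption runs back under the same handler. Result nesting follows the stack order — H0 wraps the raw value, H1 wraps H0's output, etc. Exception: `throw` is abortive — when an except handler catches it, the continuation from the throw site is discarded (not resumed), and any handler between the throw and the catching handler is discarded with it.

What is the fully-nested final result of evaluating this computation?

Answer: [19]

Step-by-step:
emit(6) @ H0 ⇒ out+=6
emit(3) @ H0 ⇒ out+=3
throw(3) @ H1 caught ⇒ 19
H2 returns [19]
= [19]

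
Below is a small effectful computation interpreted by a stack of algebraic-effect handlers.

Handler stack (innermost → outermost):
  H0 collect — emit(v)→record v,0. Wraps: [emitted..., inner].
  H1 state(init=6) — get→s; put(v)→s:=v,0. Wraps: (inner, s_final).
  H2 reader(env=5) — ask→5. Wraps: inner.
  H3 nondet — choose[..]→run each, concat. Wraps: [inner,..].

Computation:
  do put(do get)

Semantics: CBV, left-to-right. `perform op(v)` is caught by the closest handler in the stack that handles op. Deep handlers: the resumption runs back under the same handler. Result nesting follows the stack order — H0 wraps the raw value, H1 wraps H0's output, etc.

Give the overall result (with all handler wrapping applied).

Step-by-step:
get @ H1 ⇒ 6
put(6) @ H1 ⇒ s:=6
H0 returns [0]
H1 returns ([0], 6)
H2 returns ([0], 6)
H3 returns [([0], 6)]
= [([0], 6)]

Answer: [([0], 6)]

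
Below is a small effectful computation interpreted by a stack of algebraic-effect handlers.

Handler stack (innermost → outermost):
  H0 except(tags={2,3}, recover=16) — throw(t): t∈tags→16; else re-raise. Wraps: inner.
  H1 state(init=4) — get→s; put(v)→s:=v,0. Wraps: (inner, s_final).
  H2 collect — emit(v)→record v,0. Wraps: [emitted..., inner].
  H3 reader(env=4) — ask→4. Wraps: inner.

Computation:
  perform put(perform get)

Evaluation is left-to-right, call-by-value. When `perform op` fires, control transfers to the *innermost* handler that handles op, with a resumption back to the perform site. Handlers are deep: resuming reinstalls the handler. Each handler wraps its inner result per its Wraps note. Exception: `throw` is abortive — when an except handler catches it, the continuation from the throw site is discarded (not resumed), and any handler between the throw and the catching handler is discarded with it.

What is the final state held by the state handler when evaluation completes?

Step-by-step:
get @ H1 ⇒ 4
put(4) @ H1 ⇒ s:=4
H0 returns 0
H1 returns (0, 4)
H2 returns [(0, 4)]
H3 returns [(0, 4)]
= [(0, 4)]

Answer: 4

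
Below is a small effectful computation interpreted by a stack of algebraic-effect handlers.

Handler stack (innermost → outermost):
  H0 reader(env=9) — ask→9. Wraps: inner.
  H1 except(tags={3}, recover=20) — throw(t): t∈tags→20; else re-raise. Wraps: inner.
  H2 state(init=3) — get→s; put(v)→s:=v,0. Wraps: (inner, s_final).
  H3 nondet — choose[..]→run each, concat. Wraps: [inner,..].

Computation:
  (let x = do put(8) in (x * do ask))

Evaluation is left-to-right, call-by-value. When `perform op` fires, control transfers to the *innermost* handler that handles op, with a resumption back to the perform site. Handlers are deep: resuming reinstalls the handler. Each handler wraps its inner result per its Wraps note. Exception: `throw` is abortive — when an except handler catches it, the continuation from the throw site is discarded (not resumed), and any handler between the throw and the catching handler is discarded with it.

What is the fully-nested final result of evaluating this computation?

Answer: [(0, 8)]

Working:
put(8) @ H2 ⇒ s:=8
ask @ H0 ⇒ 9
H0 returns 0
H1 returns 0
H2 returns (0, 8)
H3 returns [(0, 8)]
= [(0, 8)]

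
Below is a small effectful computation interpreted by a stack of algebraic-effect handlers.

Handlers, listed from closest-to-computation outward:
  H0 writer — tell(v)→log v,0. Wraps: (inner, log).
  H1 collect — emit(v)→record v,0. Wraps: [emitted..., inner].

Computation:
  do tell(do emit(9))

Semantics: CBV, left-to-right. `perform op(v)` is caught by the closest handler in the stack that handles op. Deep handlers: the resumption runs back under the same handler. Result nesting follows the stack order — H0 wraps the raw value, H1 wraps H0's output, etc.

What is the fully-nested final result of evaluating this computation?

Step-by-step:
emit(9) @ H1 ⇒ out+=9
tell(0) @ H0 ⇒ log+=0
H0 returns (0, (0))
H1 returns [9, (0, (0))]
= [9, (0, (0))]

Answer: [9, (0, (0))]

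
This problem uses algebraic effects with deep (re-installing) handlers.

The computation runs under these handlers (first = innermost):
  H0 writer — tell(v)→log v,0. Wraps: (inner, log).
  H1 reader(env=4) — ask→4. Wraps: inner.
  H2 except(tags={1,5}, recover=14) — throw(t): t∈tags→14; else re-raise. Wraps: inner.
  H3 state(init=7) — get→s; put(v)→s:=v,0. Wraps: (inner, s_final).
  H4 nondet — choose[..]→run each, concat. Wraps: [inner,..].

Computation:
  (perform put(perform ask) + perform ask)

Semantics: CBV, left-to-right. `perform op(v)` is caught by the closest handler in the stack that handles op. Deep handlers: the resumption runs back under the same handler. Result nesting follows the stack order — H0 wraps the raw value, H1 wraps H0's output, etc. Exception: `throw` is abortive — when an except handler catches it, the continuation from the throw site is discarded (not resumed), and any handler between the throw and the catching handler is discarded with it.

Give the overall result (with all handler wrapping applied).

Evaluation trace:
ask @ H1 ⇒ 4
put(4) @ H3 ⇒ s:=4
ask @ H1 ⇒ 4
H0 returns (4, ())
H1 returns (4, ())
H2 returns (4, ())
H3 returns ((4, ()), 4)
H4 returns [((4, ()), 4)]
= [((4, ()), 4)]

Answer: [((4, ()), 4)]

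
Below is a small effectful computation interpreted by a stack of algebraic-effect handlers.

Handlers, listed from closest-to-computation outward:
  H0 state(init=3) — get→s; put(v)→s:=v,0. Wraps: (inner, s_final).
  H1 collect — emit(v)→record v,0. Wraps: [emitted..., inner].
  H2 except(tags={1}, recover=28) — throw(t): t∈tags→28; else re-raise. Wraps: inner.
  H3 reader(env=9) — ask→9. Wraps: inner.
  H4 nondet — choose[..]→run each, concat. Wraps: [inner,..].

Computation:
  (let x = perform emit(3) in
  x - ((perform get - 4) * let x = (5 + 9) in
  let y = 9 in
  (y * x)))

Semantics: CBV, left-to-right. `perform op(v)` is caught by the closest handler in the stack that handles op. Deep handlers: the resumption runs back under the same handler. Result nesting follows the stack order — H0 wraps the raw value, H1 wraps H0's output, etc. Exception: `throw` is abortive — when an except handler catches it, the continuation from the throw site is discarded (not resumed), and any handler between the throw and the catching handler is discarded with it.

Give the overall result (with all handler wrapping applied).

Evaluation trace:
emit(3) @ H1 ⇒ out+=3
get @ H0 ⇒ 3
H0 returns (126, 3)
H1 returns [3, (126, 3)]
H2 returns [3, (126, 3)]
H3 returns [3, (126, 3)]
H4 returns [[3, (126, 3)]]
= [[3, (126, 3)]]

Answer: [[3, (126, 3)]]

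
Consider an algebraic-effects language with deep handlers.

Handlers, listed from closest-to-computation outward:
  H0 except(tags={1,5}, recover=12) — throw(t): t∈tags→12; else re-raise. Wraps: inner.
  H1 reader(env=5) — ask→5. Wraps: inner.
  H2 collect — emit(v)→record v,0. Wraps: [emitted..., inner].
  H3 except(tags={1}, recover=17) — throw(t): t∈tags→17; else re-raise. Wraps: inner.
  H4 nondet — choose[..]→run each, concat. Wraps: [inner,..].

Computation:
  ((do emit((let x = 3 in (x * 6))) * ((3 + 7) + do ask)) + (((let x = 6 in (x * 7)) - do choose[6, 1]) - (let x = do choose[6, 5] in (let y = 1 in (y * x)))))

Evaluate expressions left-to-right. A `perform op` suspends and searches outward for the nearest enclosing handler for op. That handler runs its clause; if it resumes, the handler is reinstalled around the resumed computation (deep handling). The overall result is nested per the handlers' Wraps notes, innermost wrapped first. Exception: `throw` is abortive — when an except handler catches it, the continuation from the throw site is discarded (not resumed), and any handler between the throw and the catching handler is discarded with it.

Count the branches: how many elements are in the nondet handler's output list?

Working:
emit(18) @ H2 ⇒ out+=18
ask @ H1 ⇒ 5
choose[6, 1] @ H4
  branch[0] choose=6:
    choose[6, 5] @ H4
      branch[0] choose=6:
        H0 returns 30
        H1 returns 30
        H2 returns [18, 30]
        H3 returns [18, 30]
        H4 returns [[18, 30]]
      branch[1] choose=5:
        H0 returns 31
        H1 returns 31
        H2 returns [18, 31]
        H3 returns [18, 31]
        H4 returns [[18, 31]]
  branch[1] choose=1:
    choose[6, 5] @ H4
      branch[0] choose=6:
        H0 returns 35
        H1 returns 35
        H2 returns [18, 35]
        H3 returns [18, 35]
        H4 returns [[18, 35]]
      branch[1] choose=5:
        H0 returns 36
        H1 returns 36
        H2 returns [18, 36]
        H3 returns [18, 36]
        H4 returns [[18, 36]]
= [[18, 30], [18, 31], [18, 35], [18, 36]]

Answer: 4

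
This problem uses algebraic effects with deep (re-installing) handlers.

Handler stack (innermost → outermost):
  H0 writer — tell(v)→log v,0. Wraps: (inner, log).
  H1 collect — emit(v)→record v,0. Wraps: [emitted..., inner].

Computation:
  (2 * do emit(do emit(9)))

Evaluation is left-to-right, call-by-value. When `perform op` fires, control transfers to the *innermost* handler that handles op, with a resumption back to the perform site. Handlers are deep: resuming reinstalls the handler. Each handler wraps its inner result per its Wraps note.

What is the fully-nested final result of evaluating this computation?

Step-by-step:
emit(9) @ H1 ⇒ out+=9
emit(0) @ H1 ⇒ out+=0
H0 returns (0, ())
H1 returns [9, 0, (0, ())]
= [9, 0, (0, ())]

Answer: [9, 0, (0, ())]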